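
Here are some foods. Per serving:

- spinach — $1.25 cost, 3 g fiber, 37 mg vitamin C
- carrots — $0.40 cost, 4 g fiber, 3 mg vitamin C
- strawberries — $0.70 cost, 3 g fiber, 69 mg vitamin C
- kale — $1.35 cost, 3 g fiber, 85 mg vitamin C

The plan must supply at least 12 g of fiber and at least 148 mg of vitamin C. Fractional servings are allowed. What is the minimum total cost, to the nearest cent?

The cheapest plan sits at a corner of the feasible region — with two constraints it uses at most two foods.
spinach only: max(12/3, 148/37) = 4 servings → $5.00.
carrots only: max(12/4, 148/3) = 49.33 servings → $19.73.
strawberries only: max(12/3, 148/69) = 4 servings → $2.80.
kale only: max(12/3, 148/85) = 4 servings → $5.40.
spinach + carrots with both tight: 4 servings and 0 servings → $5.00.
spinach + strawberries with both tight: 4 servings and 0 servings → $5.00.
spinach + kale with both tight: 4 servings and 0 servings → $5.00.
carrots + strawberries with both tight: 1.438 servings and 2.082 servings → $2.03.
carrots + kale with both tight: 1.74 servings and 1.68 servings → $2.96.
strawberries + kale with both targets exact would need a negative amount; discard.
Cheapest feasible corner: $2.03.

$2.03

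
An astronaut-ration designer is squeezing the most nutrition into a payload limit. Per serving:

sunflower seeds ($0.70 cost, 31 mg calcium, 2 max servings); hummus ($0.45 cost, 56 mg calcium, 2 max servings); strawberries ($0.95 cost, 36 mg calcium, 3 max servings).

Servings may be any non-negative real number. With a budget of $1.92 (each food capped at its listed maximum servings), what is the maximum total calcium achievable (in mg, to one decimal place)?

157.2 mg

Calcium per dollar: hummus 124.4, sunflower seeds 44.29, strawberries 37.89.
Take 2 servings of hummus: spends $0.90, +112.0 mg calcium (running total 112.0 mg).
Take 1.457 servings of sunflower seeds: spends $1.02, +45.2 mg calcium (running total 157.2 mg).
Filling greedily by calcium-per-dollar is optimal for one linear limit, giving 157.2 mg.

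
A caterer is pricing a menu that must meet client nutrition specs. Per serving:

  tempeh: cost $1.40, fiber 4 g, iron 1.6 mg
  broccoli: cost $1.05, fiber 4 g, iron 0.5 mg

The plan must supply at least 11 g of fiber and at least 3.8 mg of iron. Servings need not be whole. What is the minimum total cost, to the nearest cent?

With two linear requirements the optimum uses one or two foods; enumerate the corners.
tempeh only: max(11/4, 3.8/1.6) = 2.75 servings → $3.85.
broccoli only: max(11/4, 3.8/0.5) = 7.6 servings → $7.98.
tempeh + broccoli with both tight: 2.205 servings and 0.5455 servings → $3.66.
So the least-cost plan costs $3.66.

$3.66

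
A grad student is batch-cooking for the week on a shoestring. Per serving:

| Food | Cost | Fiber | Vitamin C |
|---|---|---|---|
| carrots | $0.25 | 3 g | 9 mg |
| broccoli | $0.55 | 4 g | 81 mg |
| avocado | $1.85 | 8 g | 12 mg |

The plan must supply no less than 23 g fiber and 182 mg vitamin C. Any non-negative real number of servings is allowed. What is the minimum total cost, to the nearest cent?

$2.27

For a min-cost LP with two ≥-constraints, a basic feasible solution has at most two positive variables.
carrots only: max(23/3, 182/9) = 20.22 servings → $5.06.
broccoli only: max(23/4, 182/81) = 5.75 servings → $3.16.
avocado only: max(23/8, 182/12) = 15.17 servings → $28.06.
carrots + broccoli with both tight: 5.483 servings and 1.638 servings → $2.27.
carrots + avocado: intersection lies outside the first quadrant.
broccoli + avocado with both tight: 1.967 servings and 1.892 servings → $4.58.
The minimum over all feasible corners is $2.27.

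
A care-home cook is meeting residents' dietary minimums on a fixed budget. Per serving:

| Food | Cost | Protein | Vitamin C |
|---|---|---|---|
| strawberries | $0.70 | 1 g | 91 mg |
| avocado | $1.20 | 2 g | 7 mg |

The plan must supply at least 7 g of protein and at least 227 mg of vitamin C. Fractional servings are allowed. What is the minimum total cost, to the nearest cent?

$4.43

strawberries only: max(7/1, 227/91) = 7 servings → $4.90.
avocado only: max(7/2, 227/7) = 32.43 servings → $38.91.
strawberries + avocado with both tight: 2.314 servings and 2.343 servings → $4.43.
Cheapest feasible corner: $4.43.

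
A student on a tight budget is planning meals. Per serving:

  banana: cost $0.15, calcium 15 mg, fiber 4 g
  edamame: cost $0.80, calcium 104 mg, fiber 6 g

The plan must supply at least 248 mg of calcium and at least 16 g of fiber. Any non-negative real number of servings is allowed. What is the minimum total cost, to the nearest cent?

banana only: max(248/15, 16/4) = 16.53 servings → $2.48.
edamame only: max(248/104, 16/6) = 2.667 servings → $2.13.
banana + edamame with both tight: 0.5399 servings and 2.307 servings → $1.93.
Cheapest feasible corner: $1.93.

$1.93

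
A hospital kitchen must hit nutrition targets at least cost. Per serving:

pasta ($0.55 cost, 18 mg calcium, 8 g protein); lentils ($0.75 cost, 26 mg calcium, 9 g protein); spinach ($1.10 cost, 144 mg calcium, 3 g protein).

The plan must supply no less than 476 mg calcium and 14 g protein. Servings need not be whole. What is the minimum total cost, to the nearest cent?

$3.86

An LP optimum is at a vertex; with two nutrient constraints at most two foods are used. Check each candidate.
pasta only: max(476/18, 14/8) = 26.44 servings → $14.54.
lentils only: max(476/26, 14/9) = 18.31 servings → $13.73.
spinach only: max(476/144, 14/3) = 4.667 servings → $5.13.
pasta + lentils: intersection lies outside the first quadrant.
pasta + spinach with both tight: 0.5355 servings and 3.239 servings → $3.86.
lentils + spinach with both tight: 0.4828 servings and 3.218 servings → $3.90.
The minimum over all feasible corners is $3.86.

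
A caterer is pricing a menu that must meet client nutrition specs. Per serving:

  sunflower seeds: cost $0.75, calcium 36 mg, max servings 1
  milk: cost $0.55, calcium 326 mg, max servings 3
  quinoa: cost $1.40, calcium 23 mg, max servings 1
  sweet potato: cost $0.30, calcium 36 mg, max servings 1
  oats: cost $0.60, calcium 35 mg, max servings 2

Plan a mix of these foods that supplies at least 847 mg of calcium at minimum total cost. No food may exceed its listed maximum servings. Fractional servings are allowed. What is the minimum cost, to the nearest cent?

$1.43

Cost per mg of calcium: milk $0.0017, sweet potato $0.0083, oats $0.0171, sunflower seeds $0.0208, quinoa $0.0609.
Take 2.598 servings of milk: +847.0 mg calcium for $1.43 (total $1.43, still need 0.0 mg).
Filling from the cheapest source first is optimal under one linear minimum: $1.43.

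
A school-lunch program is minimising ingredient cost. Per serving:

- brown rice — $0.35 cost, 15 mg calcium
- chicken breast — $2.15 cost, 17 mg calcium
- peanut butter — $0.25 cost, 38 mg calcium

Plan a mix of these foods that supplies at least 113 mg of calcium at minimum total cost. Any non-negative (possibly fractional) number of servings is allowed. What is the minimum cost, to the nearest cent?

$0.74

Cost per mg of calcium: peanut butter $0.0066, brown rice $0.0233, chicken breast $0.1265.
With no serving limits, use only peanut butter: 113 mg / 38 mg = 2.974 servings × $0.25 = $0.74.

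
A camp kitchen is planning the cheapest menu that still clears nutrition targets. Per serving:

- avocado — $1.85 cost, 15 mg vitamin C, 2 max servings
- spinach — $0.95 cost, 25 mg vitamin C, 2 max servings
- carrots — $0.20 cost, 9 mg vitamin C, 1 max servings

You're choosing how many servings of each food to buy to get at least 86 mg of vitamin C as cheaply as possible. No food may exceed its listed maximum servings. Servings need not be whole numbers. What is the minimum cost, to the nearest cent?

Cost per mg of vitamin C: carrots $0.0222, spinach $0.0380, avocado $0.1233.
Take 1 serving of carrots: +9.0 mg vitamin C for $0.20 (total $0.20, still need 77.0 mg).
Take 2 servings of spinach: +50.0 mg vitamin C for $1.90 (total $2.10, still need 27.0 mg).
Take 1.8 servings of avocado: +27.0 mg vitamin C for $3.33 (total $5.43, still need 0.0 mg).
Greedy by cheapest-per-mg is optimal for a single linear constraint, so the minimum cost is $5.43.

$5.43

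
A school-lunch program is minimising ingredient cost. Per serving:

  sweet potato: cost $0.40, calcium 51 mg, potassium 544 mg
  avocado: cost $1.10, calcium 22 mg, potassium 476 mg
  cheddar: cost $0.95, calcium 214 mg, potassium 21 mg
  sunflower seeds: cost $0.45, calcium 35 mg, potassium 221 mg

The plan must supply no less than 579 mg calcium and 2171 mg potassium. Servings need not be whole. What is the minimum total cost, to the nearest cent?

$3.25

Two binding constraints pin down two serving amounts, so the optimal mix uses at most two foods. The candidates are each food alone (scaled to the tighter of calcium/potassium) and each pair with both constraints tight.
sweet potato only: max(579/51, 2171/544) = 11.35 servings → $4.54.
avocado only: max(579/22, 2171/476) = 26.32 servings → $28.95.
cheddar only: max(579/214, 2171/21) = 103.4 servings → $98.21.
sunflower seeds only: max(579/35, 2171/221) = 16.54 servings → $7.44.
sweet potato + avocado: intersection lies outside the first quadrant.
sweet potato + cheddar with both tight: 3.922 servings and 1.771 servings → $3.25.
sweet potato + sunflower seeds: intersection lies outside the first quadrant.
avocado + cheddar with both tight: 4.462 servings and 2.247 servings → $7.04.
avocado + sunflower seeds: intersection lies outside the first quadrant.
cheddar + sunflower seeds with both tight: 1.116 servings and 9.717 servings → $5.43.
Cheapest feasible corner: $3.25.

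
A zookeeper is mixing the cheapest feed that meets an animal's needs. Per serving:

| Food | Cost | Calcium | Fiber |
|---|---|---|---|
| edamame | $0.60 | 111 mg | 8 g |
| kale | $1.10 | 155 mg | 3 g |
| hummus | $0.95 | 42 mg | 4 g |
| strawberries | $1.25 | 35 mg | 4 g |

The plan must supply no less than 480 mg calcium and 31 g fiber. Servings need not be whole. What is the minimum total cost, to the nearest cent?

$2.59

edamame only: max(480/111, 31/8) = 4.324 servings → $2.59.
kale only: max(480/155, 31/3) = 10.33 servings → $11.37.
hummus only: max(480/42, 31/4) = 11.43 servings → $10.86.
strawberries only: max(480/35, 31/4) = 13.71 servings → $17.14.
edamame + kale with both tight: 3.71 servings and 0.4399 servings → $2.71.
edamame + hummus: the both-tight solution has a negative serving — not a feasible corner.
edamame + strawberries: intersection lies outside the first quadrant.
kale + hummus with both tight: 1.251 servings and 6.812 servings → $7.85.
kale + strawberries with both tight: 1.621 servings and 6.534 servings → $9.95.
hummus + strawberries: intersection lies outside the first quadrant.
So the least-cost plan costs $2.59.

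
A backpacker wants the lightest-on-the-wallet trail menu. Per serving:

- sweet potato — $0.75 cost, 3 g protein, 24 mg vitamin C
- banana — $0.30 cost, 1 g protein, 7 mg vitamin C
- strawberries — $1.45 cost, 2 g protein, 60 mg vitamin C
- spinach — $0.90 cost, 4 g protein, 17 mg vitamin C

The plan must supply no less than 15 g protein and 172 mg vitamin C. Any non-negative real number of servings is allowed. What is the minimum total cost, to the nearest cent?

$4.87

This is a tiny linear program; its minimum lies at a vertex of the feasible set. List the vertices and price them.
sweet potato only: max(15/3, 172/24) = 7.167 servings → $5.38.
banana only: max(15/1, 172/7) = 24.57 servings → $7.37.
strawberries only: max(15/2, 172/60) = 7.5 servings → $10.88.
spinach only: max(15/4, 172/17) = 10.12 servings → $9.11.
sweet potato + banana with both targets exact would need a negative amount; discard.
sweet potato + strawberries with both tight: 4.212 servings and 1.182 servings → $4.87.
sweet potato + spinach with both targets exact would need a negative amount; discard.
banana + strawberries with both tight: 12.09 servings and 1.457 servings → $5.74.
banana + spinach: the both-tight solution has a negative serving — not a feasible corner.
strawberries + spinach with both tight: 2.102 servings and 2.699 servings → $5.48.
So the least-cost plan costs $4.87.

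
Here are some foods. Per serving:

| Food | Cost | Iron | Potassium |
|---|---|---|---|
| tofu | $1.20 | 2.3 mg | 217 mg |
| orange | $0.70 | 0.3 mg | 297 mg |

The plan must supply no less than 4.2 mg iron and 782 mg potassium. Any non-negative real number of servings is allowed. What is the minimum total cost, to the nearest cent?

For a min-cost LP with two ≥-constraints, a basic feasible solution has at most two positive variables.
tofu only: max(4.2/2.3, 782/217) = 3.604 servings → $4.32.
orange only: max(4.2/0.3, 782/297) = 14 servings → $9.80.
tofu + orange with both tight: 1.639 servings and 1.436 servings → $2.97.
So the least-cost plan costs $2.97.

$2.97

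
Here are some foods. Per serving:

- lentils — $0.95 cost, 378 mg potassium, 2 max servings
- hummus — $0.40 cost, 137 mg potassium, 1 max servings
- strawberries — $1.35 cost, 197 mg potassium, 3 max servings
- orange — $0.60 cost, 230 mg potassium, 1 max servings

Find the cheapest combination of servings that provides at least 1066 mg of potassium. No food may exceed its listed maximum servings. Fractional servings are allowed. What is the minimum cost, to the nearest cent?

$2.73

Cost per mg of potassium: lentils $0.0025, orange $0.0026, hummus $0.0029, strawberries $0.0069.
Take 2 servings of lentils: +756.0 mg potassium for $1.90 (total $1.90, still need 310.0 mg).
Take 1 serving of orange: +230.0 mg potassium for $0.60 (total $2.50, still need 80.0 mg).
Take 0.5839 servings of hummus: +80.0 mg potassium for $0.23 (total $2.73, still need 0.0 mg).
Filling from the cheapest source first is optimal under one linear minimum: $2.73.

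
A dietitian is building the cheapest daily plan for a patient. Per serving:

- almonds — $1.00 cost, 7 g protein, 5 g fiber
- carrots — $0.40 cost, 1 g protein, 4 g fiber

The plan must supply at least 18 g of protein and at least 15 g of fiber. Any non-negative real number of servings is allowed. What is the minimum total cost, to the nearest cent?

The cheapest plan sits at a corner of the feasible region — with two constraints it uses at most two foods.
almonds only: max(18/7, 15/5) = 3 servings → $3.00.
carrots only: max(18/1, 15/4) = 18 servings → $7.20.
almonds + carrots with both tight: 2.478 servings and 0.6522 servings → $2.74.
Cheapest feasible corner: $2.74.

$2.74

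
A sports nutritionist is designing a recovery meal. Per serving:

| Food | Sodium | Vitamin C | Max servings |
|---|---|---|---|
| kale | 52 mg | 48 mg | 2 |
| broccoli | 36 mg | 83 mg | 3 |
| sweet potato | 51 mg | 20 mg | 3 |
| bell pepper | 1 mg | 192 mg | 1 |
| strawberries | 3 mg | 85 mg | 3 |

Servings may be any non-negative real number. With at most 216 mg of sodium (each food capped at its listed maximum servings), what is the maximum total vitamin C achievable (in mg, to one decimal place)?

786.5 mg

Vitamin C per mg sodium: bell pepper 192, strawberries 28.33, broccoli 2.306, kale 0.9231, sweet potato 0.3922.
Take 1 serving of bell pepper: uses 1 mg sodium, +192.0 mg vitamin C (running total 192.0 mg).
Take 3 servings of strawberries: uses 9 mg sodium, +255.0 mg vitamin C (running total 447.0 mg).
Take 3 servings of broccoli: uses 108 mg sodium, +249.0 mg vitamin C (running total 696.0 mg).
Take 1.885 servings of kale: uses 98 mg sodium, +90.5 mg vitamin C (running total 786.5 mg).
Greedy by best ratio exhausts the sodium allowance optimally: 786.5 mg.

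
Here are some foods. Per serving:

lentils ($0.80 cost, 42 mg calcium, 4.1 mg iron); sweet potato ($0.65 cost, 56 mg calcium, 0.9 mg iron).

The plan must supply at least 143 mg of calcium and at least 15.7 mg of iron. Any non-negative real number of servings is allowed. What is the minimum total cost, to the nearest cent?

$3.06

With two linear requirements the optimum uses one or two foods; enumerate the corners.
lentils only: max(143/42, 15.7/4.1) = 3.829 servings → $3.06.
sweet potato only: max(143/56, 15.7/0.9) = 17.44 servings → $11.34.
lentils + sweet potato: the both-tight solution has a negative serving — not a feasible corner.
So the least-cost plan costs $3.06.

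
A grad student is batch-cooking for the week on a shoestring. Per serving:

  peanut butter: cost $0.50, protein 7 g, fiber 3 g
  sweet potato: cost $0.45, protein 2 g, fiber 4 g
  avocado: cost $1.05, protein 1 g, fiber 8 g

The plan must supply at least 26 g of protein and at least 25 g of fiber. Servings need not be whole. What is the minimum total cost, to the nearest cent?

An LP optimum is at a vertex; with two nutrient constraints at most two foods are used. Check each candidate.
peanut butter only: max(26/7, 25/3) = 8.333 servings → $4.17.
sweet potato only: max(26/2, 25/4) = 13 servings → $5.85.
avocado only: max(26/1, 25/8) = 26 servings → $27.30.
peanut butter + sweet potato with both tight: 2.455 servings and 4.409 servings → $3.21.
peanut butter + avocado with both tight: 3.453 servings and 1.83 servings → $3.65.
sweet potato + avocado with both targets exact would need a negative amount; discard.
So the least-cost plan costs $3.21.

$3.21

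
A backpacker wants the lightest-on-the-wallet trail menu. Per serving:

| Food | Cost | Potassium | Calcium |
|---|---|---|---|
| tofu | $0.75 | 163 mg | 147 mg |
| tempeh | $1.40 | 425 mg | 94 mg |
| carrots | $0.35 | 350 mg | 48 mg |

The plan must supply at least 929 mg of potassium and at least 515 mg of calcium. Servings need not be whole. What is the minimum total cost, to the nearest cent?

$2.75

The cheapest plan sits at a corner of the feasible region — with two constraints it uses at most two foods.
tofu only: max(929/163, 515/147) = 5.699 servings → $4.27.
tempeh only: max(929/425, 515/94) = 5.479 servings → $7.67.
carrots only: max(929/350, 515/48) = 10.73 servings → $3.76.
tofu + tempeh with both tight: 2.79 servings and 1.116 servings → $3.65.
tofu + carrots with both tight: 3.11 servings and 1.206 servings → $2.75.
tempeh + carrots: the both-tight solution has a negative serving — not a feasible corner.
So the least-cost plan costs $2.75.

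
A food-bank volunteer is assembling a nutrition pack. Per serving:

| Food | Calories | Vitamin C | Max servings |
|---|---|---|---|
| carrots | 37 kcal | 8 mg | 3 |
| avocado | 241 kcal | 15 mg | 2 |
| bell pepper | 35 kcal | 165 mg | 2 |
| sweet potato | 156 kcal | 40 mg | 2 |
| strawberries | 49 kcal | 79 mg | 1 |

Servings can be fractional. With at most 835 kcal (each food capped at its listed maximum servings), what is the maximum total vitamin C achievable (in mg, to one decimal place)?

531.2 mg

Vitamin C per kcal: bell pepper 4.714, strawberries 1.612, sweet potato 0.2564, carrots 0.2162, avocado 0.06224.
Take 2 servings of bell pepper: uses 70 kcal, +330.0 mg vitamin C (running total 330.0 mg).
Take 1 serving of strawberries: uses 49 kcal, +79.0 mg vitamin C (running total 409.0 mg).
Take 2 servings of sweet potato: uses 312 kcal, +80.0 mg vitamin C (running total 489.0 mg).
Take 3 servings of carrots: uses 111 kcal, +24.0 mg vitamin C (running total 513.0 mg).
Take 1.216 servings of avocado: uses 293 kcal, +18.2 mg vitamin C (running total 531.2 mg).
Filling greedily by vitamin C-per-kcal is optimal for one linear limit, giving 531.2 mg.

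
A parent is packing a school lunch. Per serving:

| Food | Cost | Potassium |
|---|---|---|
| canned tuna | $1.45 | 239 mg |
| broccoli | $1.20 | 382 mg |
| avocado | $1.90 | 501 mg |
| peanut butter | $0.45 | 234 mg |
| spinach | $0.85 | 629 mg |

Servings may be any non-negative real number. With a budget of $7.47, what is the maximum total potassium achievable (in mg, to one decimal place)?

Potassium per dollar: spinach 740, peanut butter 520, broccoli 318.3, avocado 263.7, canned tuna 164.8.
With no serving limits, spend the whole cost allowance on spinach: $7.47 / $0.85 × 629 mg = 5527.8 mg.

5527.8 mg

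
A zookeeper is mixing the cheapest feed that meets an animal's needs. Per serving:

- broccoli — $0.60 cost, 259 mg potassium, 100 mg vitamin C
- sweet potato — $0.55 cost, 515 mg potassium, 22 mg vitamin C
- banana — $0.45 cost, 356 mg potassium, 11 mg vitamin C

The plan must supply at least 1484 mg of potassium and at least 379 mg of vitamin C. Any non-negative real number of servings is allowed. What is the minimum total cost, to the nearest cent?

$2.73

A basic optimal solution has at most two foods positive. Try each food alone and each pair with both targets met exactly.
broccoli only: max(1484/259, 379/100) = 5.73 servings → $3.44.
sweet potato only: max(1484/515, 379/22) = 17.23 servings → $9.47.
banana only: max(1484/356, 379/11) = 34.45 servings → $15.50.
broccoli + sweet potato with both tight: 3.549 servings and 1.097 servings → $2.73.
broccoli + banana with both tight: 3.621 servings and 1.534 servings → $2.86.
sweet potato + banana: the both-tight solution has a negative serving — not a feasible corner.
Cheapest feasible corner: $2.73.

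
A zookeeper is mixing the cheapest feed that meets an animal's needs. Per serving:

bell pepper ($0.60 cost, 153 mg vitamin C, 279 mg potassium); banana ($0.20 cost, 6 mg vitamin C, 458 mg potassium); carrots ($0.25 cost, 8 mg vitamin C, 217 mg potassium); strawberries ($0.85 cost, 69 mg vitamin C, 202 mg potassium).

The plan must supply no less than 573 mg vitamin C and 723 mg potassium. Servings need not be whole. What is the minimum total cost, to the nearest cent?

$2.25

Compare the cost at each extreme point of the feasible region.
bell pepper only: max(573/153, 723/279) = 3.745 servings → $2.25.
banana only: max(573/6, 723/458) = 95.5 servings → $19.10.
carrots only: max(573/8, 723/217) = 71.62 servings → $17.91.
strawberries only: max(573/69, 723/202) = 8.304 servings → $7.06.
bell pepper + banana with both targets exact would need a negative amount; discard.
bell pepper + carrots: the both-tight solution has a negative serving — not a feasible corner.
bell pepper + strawberries: the both-tight solution has a negative serving — not a feasible corner.
banana + carrots: intersection lies outside the first quadrant.
banana + strawberries: the both-tight solution has a negative serving — not a feasible corner.
carrots + strawberries: the both-tight solution has a negative serving — not a feasible corner.
The minimum over all feasible corners is $2.25.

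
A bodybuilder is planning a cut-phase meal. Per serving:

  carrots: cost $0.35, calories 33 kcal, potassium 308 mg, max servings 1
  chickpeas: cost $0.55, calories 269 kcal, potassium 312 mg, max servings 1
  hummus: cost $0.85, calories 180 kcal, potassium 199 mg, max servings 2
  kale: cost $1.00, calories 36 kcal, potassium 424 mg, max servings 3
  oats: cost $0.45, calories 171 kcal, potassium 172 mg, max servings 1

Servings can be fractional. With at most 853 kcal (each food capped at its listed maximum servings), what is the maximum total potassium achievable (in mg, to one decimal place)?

Potassium per kcal: kale 11.78, carrots 9.333, chickpeas 1.16, hummus 1.106, oats 1.006.
Take 3 servings of kale: uses 108 kcal, +1272.0 mg potassium (running total 1272.0 mg).
Take 1 serving of carrots: uses 33 kcal, +308.0 mg potassium (running total 1580.0 mg).
Take 1 serving of chickpeas: uses 269 kcal, +312.0 mg potassium (running total 1892.0 mg).
Take 2 servings of hummus: uses 360 kcal, +398.0 mg potassium (running total 2290.0 mg).
Take 0.4854 servings of oats: uses 83 kcal, +83.5 mg potassium (running total 2373.5 mg).
Filling greedily by potassium-per-kcal is optimal for one linear limit, giving 2373.5 mg.

2373.5 mg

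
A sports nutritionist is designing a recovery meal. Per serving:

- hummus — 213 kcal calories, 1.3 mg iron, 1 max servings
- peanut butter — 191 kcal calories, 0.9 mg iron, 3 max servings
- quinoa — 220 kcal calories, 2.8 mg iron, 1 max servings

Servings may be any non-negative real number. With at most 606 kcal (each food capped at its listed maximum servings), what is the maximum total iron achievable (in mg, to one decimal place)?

4.9 mg

Iron per kcal: quinoa 0.01273, hummus 0.006103, peanut butter 0.004712.
Take 1 serving of quinoa: uses 220 kcal, +2.8 mg iron (running total 2.8 mg).
Take 1 serving of hummus: uses 213 kcal, +1.3 mg iron (running total 4.1 mg).
Take 0.9058 servings of peanut butter: uses 173 kcal, +0.8 mg iron (running total 4.9 mg).
Filling greedily by iron-per-kcal is optimal for one linear limit, giving 4.9 mg.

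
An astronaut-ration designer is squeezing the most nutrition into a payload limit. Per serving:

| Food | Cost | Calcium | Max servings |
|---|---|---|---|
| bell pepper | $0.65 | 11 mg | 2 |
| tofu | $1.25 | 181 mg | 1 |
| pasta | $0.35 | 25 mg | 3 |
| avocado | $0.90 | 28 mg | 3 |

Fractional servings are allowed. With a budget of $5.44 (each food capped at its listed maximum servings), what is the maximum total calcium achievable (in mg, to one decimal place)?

Calcium per dollar: tofu 144.8, pasta 71.43, avocado 31.11, bell pepper 16.92.
Take 1 serving of tofu: spends $1.25, +181.0 mg calcium (running total 181.0 mg).
Take 3 servings of pasta: spends $1.05, +75.0 mg calcium (running total 256.0 mg).
Take 3 servings of avocado: spends $2.70, +84.0 mg calcium (running total 340.0 mg).
Take 0.6769 servings of bell pepper: spends $0.44, +7.4 mg calcium (running total 347.4 mg).
Greedy by best ratio exhausts the cost allowance optimally: 347.4 mg.

347.4 mg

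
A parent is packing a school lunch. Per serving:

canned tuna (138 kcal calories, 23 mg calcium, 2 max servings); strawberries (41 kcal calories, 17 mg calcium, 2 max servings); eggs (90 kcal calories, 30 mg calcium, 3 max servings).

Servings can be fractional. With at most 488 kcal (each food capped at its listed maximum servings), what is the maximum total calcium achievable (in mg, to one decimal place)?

146.7 mg

Calcium per kcal: strawberries 0.4146, eggs 0.3333, canned tuna 0.1667.
Take 2 servings of strawberries: uses 82 kcal, +34.0 mg calcium (running total 34.0 mg).
Take 3 servings of eggs: uses 270 kcal, +90.0 mg calcium (running total 124.0 mg).
Take 0.9855 servings of canned tuna: uses 136 kcal, +22.7 mg calcium (running total 146.7 mg).
Greedy by best ratio exhausts the calories allowance optimally: 146.7 mg.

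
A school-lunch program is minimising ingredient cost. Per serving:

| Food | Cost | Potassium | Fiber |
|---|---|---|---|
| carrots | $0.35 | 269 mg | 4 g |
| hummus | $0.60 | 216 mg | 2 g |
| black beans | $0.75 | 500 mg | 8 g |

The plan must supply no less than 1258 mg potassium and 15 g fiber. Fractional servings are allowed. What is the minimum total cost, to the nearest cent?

With two linear requirements the optimum uses one or two foods; enumerate the corners.
carrots only: max(1258/269, 15/4) = 4.677 servings → $1.64.
hummus only: max(1258/216, 15/2) = 7.5 servings → $4.50.
black beans only: max(1258/500, 15/8) = 2.516 servings → $1.89.
carrots + hummus with both tight: 2.221 servings and 3.058 servings → $2.61.
carrots + black beans: the both-tight solution has a negative serving — not a feasible corner.
hummus + black beans with both tight: 3.522 servings and 0.9945 servings → $2.86.
So the least-cost plan costs $1.64.

$1.64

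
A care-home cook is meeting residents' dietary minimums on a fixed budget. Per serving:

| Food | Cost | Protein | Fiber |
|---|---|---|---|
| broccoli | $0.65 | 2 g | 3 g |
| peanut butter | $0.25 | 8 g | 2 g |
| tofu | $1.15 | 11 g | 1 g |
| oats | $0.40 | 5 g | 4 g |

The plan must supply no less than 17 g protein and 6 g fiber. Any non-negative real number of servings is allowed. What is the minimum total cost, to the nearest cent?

$0.69

broccoli only: max(17/2, 6/3) = 8.5 servings → $5.53.
peanut butter only: max(17/8, 6/2) = 3 servings → $0.75.
tofu only: max(17/11, 6/1) = 6 servings → $6.90.
oats only: max(17/5, 6/4) = 3.4 servings → $1.36.
broccoli + peanut butter with both tight: 0.7 servings and 1.95 servings → $0.94.
broccoli + tofu with both tight: 1.581 servings and 1.258 servings → $2.47.
broccoli + oats with both targets exact would need a negative amount; discard.
peanut butter + tofu: intersection lies outside the first quadrant.
peanut butter + oats with both tight: 1.727 servings and 0.6364 servings → $0.69.
tofu + oats with both tight: 0.9744 servings and 1.256 servings → $1.62.
Cheapest feasible corner: $0.69.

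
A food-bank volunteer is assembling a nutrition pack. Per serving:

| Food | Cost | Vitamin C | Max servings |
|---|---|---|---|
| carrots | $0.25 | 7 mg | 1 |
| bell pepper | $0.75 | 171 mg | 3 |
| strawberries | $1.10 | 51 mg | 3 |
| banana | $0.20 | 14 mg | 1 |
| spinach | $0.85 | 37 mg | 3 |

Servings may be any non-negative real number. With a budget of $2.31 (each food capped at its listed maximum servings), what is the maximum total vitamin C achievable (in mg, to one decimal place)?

Vitamin C per dollar: bell pepper 228, banana 70, strawberries 46.36, spinach 43.53, carrots 28.
Take 3 servings of bell pepper: spends $2.25, +513.0 mg vitamin C (running total 513.0 mg).
Take 0.3 servings of banana: spends $0.06, +4.2 mg vitamin C (running total 517.2 mg).
Greedy by best ratio exhausts the cost allowance optimally: 517.2 mg.

517.2 mg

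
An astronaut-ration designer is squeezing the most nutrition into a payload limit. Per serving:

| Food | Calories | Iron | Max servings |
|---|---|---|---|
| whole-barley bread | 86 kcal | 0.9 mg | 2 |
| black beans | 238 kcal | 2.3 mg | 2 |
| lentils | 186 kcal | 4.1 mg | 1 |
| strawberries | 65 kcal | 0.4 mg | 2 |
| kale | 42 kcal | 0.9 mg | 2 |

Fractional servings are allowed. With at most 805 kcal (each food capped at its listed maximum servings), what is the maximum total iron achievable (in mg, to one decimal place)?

11.2 mg

Iron per kcal: lentils 0.02204, kale 0.02143, whole-barley bread 0.01047, black beans 0.009664, strawberries 0.006154.
Take 1 serving of lentils: uses 186 kcal, +4.1 mg iron (running total 4.1 mg).
Take 2 servings of kale: uses 84 kcal, +1.8 mg iron (running total 5.9 mg).
Take 2 servings of whole-barley bread: uses 172 kcal, +1.8 mg iron (running total 7.7 mg).
Take 1.525 servings of black beans: uses 363 kcal, +3.5 mg iron (running total 11.2 mg).
Filling greedily by iron-per-kcal is optimal for one linear limit, giving 11.2 mg.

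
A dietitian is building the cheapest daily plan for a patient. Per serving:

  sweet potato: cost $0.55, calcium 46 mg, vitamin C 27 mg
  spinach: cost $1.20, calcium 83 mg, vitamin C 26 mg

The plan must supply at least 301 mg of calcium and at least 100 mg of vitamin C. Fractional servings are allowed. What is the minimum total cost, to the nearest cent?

sweet potato only: max(301/46, 100/27) = 6.543 servings → $3.60.
spinach only: max(301/83, 100/26) = 3.846 servings → $4.62.
sweet potato + spinach with both tight: 0.4536 servings and 3.375 servings → $4.30.
So the least-cost plan costs $3.60.

$3.60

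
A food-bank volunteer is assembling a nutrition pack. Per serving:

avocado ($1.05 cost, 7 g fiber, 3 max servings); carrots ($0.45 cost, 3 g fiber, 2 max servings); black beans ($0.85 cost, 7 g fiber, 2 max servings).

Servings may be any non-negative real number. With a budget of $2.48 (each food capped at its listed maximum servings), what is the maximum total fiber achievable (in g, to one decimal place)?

19.2 g

Fiber per dollar: black beans 8.235, avocado 6.667, carrots 6.667.
Take 2 servings of black beans: spends $1.70, +14.0 g fiber (running total 14.0 g).
Take 0.7429 servings of avocado: spends $0.78, +5.2 g fiber (running total 19.2 g).
Greedy by best ratio exhausts the cost allowance optimally: 19.2 g.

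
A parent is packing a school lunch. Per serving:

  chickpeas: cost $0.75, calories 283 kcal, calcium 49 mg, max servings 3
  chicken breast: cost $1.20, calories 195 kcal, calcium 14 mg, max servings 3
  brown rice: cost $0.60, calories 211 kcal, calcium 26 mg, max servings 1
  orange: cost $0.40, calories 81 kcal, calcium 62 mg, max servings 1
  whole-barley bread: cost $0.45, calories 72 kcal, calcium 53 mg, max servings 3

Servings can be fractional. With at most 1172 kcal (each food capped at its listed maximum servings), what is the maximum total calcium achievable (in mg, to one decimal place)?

Calcium per kcal: orange 0.7654, whole-barley bread 0.7361, chickpeas 0.1731, brown rice 0.1232, chicken breast 0.07179.
Take 1 serving of orange: uses 81 kcal, +62.0 mg calcium (running total 62.0 mg).
Take 3 servings of whole-barley bread: uses 216 kcal, +159.0 mg calcium (running total 221.0 mg).
Take 3 servings of chickpeas: uses 849 kcal, +147.0 mg calcium (running total 368.0 mg).
Take 0.1232 servings of brown rice: uses 26 kcal, +3.2 mg calcium (running total 371.2 mg).
Greedy by best ratio exhausts the calories allowance optimally: 371.2 mg.

371.2 mg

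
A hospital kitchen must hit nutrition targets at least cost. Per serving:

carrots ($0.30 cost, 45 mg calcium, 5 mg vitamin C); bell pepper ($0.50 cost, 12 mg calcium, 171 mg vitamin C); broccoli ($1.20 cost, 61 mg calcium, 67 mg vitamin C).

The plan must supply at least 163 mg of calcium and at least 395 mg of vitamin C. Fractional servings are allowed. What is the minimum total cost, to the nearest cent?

Compare the cost at each extreme point of the feasible region.
carrots only: max(163/45, 395/5) = 79 servings → $23.70.
bell pepper only: max(163/12, 395/171) = 13.58 servings → $6.79.
broccoli only: max(163/61, 395/67) = 5.896 servings → $7.07.
carrots + bell pepper with both tight: 3.03 servings and 2.221 servings → $2.02.
carrots + broccoli with both targets exact would need a negative amount; discard.
bell pepper + broccoli with both tight: 1.368 servings and 2.403 servings → $3.57.
The minimum over all feasible corners is $2.02.

$2.02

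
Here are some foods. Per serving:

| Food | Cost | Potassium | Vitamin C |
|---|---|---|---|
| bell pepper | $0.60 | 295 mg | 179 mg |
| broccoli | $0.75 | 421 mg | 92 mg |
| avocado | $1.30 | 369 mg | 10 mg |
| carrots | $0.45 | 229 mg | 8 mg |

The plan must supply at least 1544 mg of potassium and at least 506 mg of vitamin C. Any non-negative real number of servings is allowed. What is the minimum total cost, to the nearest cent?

$2.86

Minimising a linear cost over {potassium ≥ 1544, vitamin C ≥ 506, servings ≥ 0} — the optimum is at a vertex, using one or two foods.
bell pepper only: max(1544/295, 506/179) = 5.234 servings → $3.14.
broccoli only: max(1544/421, 506/92) = 5.5 servings → $4.12.
avocado only: max(1544/369, 506/10) = 50.6 servings → $65.78.
carrots only: max(1544/229, 506/8) = 63.25 servings → $28.46.
bell pepper + broccoli with both tight: 1.472 servings and 2.636 servings → $2.86.
bell pepper + avocado with both tight: 2.714 servings and 2.014 servings → $4.25.
bell pepper + carrots with both tight: 2.68 servings and 3.29 servings → $3.09.
broccoli + avocado: intersection lies outside the first quadrant.
broccoli + carrots with both targets exact would need a negative amount; discard.
avocado + carrots with both targets exact would need a negative amount; discard.
The minimum over all feasible corners is $2.86.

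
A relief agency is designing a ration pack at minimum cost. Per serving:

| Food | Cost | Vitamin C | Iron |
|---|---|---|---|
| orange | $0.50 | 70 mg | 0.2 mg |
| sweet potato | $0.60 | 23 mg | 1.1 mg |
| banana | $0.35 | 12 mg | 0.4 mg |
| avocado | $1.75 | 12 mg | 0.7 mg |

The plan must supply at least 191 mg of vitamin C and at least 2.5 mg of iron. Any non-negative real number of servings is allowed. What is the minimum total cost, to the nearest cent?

$2.19

At the optimum either one food covers both requirements or two foods hit both targets exactly; no other combination can be cheaper.
orange only: max(191/70, 2.5/0.2) = 12.5 servings → $6.25.
sweet potato only: max(191/23, 2.5/1.1) = 8.304 servings → $4.98.
banana only: max(191/12, 2.5/0.4) = 15.92 servings → $5.57.
avocado only: max(191/12, 2.5/0.7) = 15.92 servings → $27.85.
orange + sweet potato with both tight: 2.108 servings and 1.89 servings → $2.19.
orange + banana with both tight: 1.812 servings and 5.344 servings → $2.78.
orange + avocado with both tight: 2.225 servings and 2.936 servings → $6.25.
sweet potato + banana: intersection lies outside the first quadrant.
sweet potato + avocado with both targets exact would need a negative amount; discard.
banana + avocado: intersection lies outside the first quadrant.
The minimum over all feasible corners is $2.19.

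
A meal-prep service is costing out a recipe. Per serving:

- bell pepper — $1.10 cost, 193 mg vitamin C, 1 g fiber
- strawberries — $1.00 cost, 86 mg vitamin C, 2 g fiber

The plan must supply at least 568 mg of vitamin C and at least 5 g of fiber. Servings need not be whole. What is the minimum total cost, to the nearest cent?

$3.91

bell pepper only: max(568/193, 5/1) = 5 servings → $5.50.
strawberries only: max(568/86, 5/2) = 6.605 servings → $6.60.
bell pepper + strawberries with both tight: 2.353 servings and 1.323 servings → $3.91.
So the least-cost plan costs $3.91.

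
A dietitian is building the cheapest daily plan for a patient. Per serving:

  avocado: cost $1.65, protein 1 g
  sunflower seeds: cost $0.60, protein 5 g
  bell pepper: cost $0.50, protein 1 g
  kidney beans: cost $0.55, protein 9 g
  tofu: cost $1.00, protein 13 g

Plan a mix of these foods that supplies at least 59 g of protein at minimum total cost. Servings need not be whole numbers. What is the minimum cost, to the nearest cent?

Cost per g of protein: kidney beans $0.0611, tofu $0.0769, sunflower seeds $0.1200, bell pepper $0.5000, avocado $1.6500.
With no serving limits, use only kidney beans: 59 g / 9 g = 6.556 servings × $0.55 = $3.61.

$3.61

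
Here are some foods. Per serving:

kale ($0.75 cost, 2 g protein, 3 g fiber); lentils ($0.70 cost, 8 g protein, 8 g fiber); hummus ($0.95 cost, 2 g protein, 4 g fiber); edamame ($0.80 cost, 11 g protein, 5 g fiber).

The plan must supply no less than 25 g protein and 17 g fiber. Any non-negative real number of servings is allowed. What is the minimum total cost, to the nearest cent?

With two linear requirements the optimum uses one or two foods; enumerate the corners.
kale only: max(25/2, 17/3) = 12.5 servings → $9.38.
lentils only: max(25/8, 17/8) = 3.125 servings → $2.19.
hummus only: max(25/2, 17/4) = 12.5 servings → $11.88.
edamame only: max(25/11, 17/5) = 3.4 servings → $2.72.
kale + lentils: the both-tight solution has a negative serving — not a feasible corner.
kale + hummus: the both-tight solution has a negative serving — not a feasible corner.
kale + edamame with both tight: 2.696 servings and 1.783 servings → $3.45.
lentils + hummus with both targets exact would need a negative amount; discard.
lentils + edamame with both tight: 1.292 servings and 1.333 servings → $1.97.
hummus + edamame with both tight: 1.824 servings and 1.941 servings → $3.29.
So the least-cost plan costs $1.97.

$1.97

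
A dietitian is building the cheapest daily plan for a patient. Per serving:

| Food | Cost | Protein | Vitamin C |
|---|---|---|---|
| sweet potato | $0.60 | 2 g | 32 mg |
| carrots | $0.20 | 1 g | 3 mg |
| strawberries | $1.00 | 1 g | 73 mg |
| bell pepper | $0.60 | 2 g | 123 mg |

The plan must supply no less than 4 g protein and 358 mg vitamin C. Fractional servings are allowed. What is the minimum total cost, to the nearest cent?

$1.75

With two linear requirements the optimum uses one or two foods; enumerate the corners.
sweet potato only: max(4/2, 358/32) = 11.19 servings → $6.71.
carrots only: max(4/1, 358/3) = 119.3 servings → $23.87.
strawberries only: max(4/1, 358/73) = 4.904 servings → $4.90.
bell pepper only: max(4/2, 358/123) = 2.911 servings → $1.75.
sweet potato + carrots with both targets exact would need a negative amount; discard.
sweet potato + strawberries with both targets exact would need a negative amount; discard.
sweet potato + bell pepper: the both-tight solution has a negative serving — not a feasible corner.
carrots + strawberries with both targets exact would need a negative amount; discard.
carrots + bell pepper: intersection lies outside the first quadrant.
strawberries + bell pepper with both targets exact would need a negative amount; discard.
Cheapest feasible corner: $1.75.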